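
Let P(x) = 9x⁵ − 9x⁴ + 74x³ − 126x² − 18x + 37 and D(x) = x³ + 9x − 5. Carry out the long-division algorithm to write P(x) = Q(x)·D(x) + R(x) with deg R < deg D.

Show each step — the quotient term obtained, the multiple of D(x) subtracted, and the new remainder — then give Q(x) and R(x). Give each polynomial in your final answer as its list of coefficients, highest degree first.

Q = [9, -9, -7]; R = [2]

Step 1: lead(9x⁵ − 9x⁴ + 74x³ − 126x² − 18x + 37) ÷ lead(D) = 9x⁵ ÷ x³ = 9x². Subtract (9x²)·D = 9x⁵ + 81x³ − 45x². Remainder: −9x⁴ − 7x³ − 81x² − 18x + 37.
Step 2: lead(−9x⁴ − 7x³ − 81x² − 18x + 37) ÷ lead(D) = −9x⁴ ÷ x³ = −9x. Subtract (−9x)·D = −9x⁴ − 81x² + 45x. Remainder: −7x³ − 63x + 37.
Step 3: lead(−7x³ − 63x + 37) ÷ lead(D) = −7x³ ÷ x³ = −7. Subtract (−7)·D = −7x³ − 63x + 35. Remainder: 2.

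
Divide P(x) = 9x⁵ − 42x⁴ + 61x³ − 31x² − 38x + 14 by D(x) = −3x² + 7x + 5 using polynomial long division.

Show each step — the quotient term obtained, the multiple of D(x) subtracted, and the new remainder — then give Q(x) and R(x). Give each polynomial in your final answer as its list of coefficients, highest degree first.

Q = [-3, 7, -9, 1]; R = [9]

Step 1: lead(9x⁵ − 42x⁴ + 61x³ − 31x² − 38x + 14) ÷ lead(D) = 9x⁵ ÷ −3x² = −3x³. Subtract (−3x³)·D = 9x⁵ − 21x⁴ − 15x³. Remainder: −21x⁴ + 76x³ − 31x² − 38x + 14.
Step 2: lead(−21x⁴ + 76x³ − 31x² − 38x + 14) ÷ lead(D) = −21x⁴ ÷ −3x² = 7x². Subtract (7x²)·D = −21x⁴ + 49x³ + 35x². Remainder: 27x³ − 66x² − 38x + 14.
Step 3: lead(27x³ − 66x² − 38x + 14) ÷ lead(D) = 27x³ ÷ −3x² = −9x. Subtract (−9x)·D = 27x³ − 63x² − 45x. Remainder: −3x² + 7x + 14.
Step 4: lead(−3x² + 7x + 14) ÷ lead(D) = −3x² ÷ −3x² = 1. Subtract (1)·D = −3x² + 7x + 5. Remainder: 9.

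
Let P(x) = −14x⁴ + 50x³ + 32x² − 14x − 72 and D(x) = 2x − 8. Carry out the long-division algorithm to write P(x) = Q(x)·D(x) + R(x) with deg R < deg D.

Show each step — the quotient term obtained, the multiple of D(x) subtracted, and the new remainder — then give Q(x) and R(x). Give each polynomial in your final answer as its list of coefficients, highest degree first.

Q = [-7, -3, 4, 9]; R = [0]

Step 1: lead(−14x⁴ + 50x³ + 32x² − 14x − 72) ÷ lead(D) = −14x⁴ ÷ 2x = −7x³. Subtract (−7x³)·D = −14x⁴ + 56x³. Remainder: −6x³ + 32x² − 14x − 72.
Step 2: lead(−6x³ + 32x² − 14x − 72) ÷ lead(D) = −6x³ ÷ 2x = −3x². Subtract (−3x²)·D = −6x³ + 24x². Remainder: 8x² − 14x − 72.
Step 3: lead(8x² − 14x − 72) ÷ lead(D) = 8x² ÷ 2x = 4x. Subtract (4x)·D = 8x² − 32x. Remainder: 18x − 72.
Step 4: lead(18x − 72) ÷ lead(D) = 18x ÷ 2x = 9. Subtract (9)·D = 18x − 72. Remainder: 0.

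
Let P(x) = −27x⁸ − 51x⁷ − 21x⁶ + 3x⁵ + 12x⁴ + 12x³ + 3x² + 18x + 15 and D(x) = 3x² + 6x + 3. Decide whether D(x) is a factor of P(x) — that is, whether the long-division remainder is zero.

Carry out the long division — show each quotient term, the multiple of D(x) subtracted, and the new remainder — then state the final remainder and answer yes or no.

R(x) = 0, so D(x) is a factor of P(x). yes

Step 1: lead(−27x⁸ − 51x⁷ − 21x⁶ + 3x⁵ + 12x⁴ + 12x³ + 3x² + 18x + 15) ÷ lead(D) = −27x⁸ ÷ 3x² = −9x⁶. Subtract (−9x⁶)·D = −27x⁸ − 54x⁷ − 27x⁶. Remainder: 3x⁷ + 6x⁶ + 3x⁵ + 12x⁴ + 12x³ + 3x² + 18x + 15.
Step 2: lead(3x⁷ + 6x⁶ + 3x⁵ + 12x⁴ + 12x³ + 3x² + 18x + 15) ÷ lead(D) = 3x⁷ ÷ 3x² = x⁵. Subtract (x⁵)·D = 3x⁷ + 6x⁶ + 3x⁵. Remainder: 12x⁴ + 12x³ + 3x² + 18x + 15.
Step 3: lead(12x⁴ + 12x³ + 3x² + 18x + 15) ÷ lead(D) = 12x⁴ ÷ 3x² = 4x². Subtract (4x²)·D = 12x⁴ + 24x³ + 12x². Remainder: −12x³ − 9x² + 18x + 15.
Step 4: lead(−12x³ − 9x² + 18x + 15) ÷ lead(D) = −12x³ ÷ 3x² = −4x. Subtract (−4x)·D = −12x³ − 24x² − 12x. Remainder: 15x² + 30x + 15.
Step 5: lead(15x² + 30x + 15) ÷ lead(D) = 15x² ÷ 3x² = 5. Subtract (5)·D = 15x² + 30x + 15. Remainder: 0.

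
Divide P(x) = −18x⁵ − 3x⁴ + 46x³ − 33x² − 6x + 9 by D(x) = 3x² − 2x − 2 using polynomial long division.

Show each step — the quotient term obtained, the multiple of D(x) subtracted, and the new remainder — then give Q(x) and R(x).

Step 1: lead(−18x⁵ − 3x⁴ + 46x³ − 33x² − 6x + 9) ÷ lead(D) = −18x⁵ ÷ 3x² = −6x³. Subtract (−6x³)·D = −18x⁵ + 12x⁴ + 12x³. Remainder: −15x⁴ + 34x³ − 33x² − 6x + 9.
Step 2: lead(−15x⁴ + 34x³ − 33x² − 6x + 9) ÷ lead(D) = −15x⁴ ÷ 3x² = −5x². Subtract (−5x²)·D = −15x⁴ + 10x³ + 10x². Remainder: 24x³ − 43x² − 6x + 9.
Step 3: lead(24x³ − 43x² − 6x + 9) ÷ lead(D) = 24x³ ÷ 3x² = 8x. Subtract (8x)·D = 24x³ − 16x² − 16x. Remainder: −27x² + 10x + 9.
Step 4: lead(−27x² + 10x + 9) ÷ lead(D) = −27x² ÷ 3x² = −9. Subtract (−9)·D = −27x² + 18x + 18. Remainder: −8x − 9.

Q(x) = −6x³ − 5x² + 8x − 9; R(x) = −8x − 9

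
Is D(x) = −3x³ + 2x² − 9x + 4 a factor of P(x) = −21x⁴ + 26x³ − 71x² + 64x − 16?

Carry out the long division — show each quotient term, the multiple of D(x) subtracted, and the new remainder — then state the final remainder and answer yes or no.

Step 1: lead(−21x⁴ + 26x³ − 71x² + 64x − 16) ÷ lead(D) = −21x⁴ ÷ −3x³ = 7x. Subtract (7x)·D = −21x⁴ + 14x³ − 63x² + 28x. Remainder: 12x³ − 8x² + 36x − 16.
Step 2: lead(12x³ − 8x² + 36x − 16) ÷ lead(D) = 12x³ ÷ −3x³ = −4. Subtract (−4)·D = 12x³ − 8x² + 36x − 16. Remainder: 0.

R(x) = 0, so D(x) is a factor of P(x). yes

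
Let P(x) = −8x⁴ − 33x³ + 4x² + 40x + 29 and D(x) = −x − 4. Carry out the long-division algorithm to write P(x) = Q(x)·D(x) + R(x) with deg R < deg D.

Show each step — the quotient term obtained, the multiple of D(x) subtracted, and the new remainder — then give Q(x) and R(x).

Step 1: lead(−8x⁴ − 33x³ + 4x² + 40x + 29) ÷ lead(D) = −8x⁴ ÷ −x = 8x³. Subtract (8x³)·D = −8x⁴ − 32x³. Remainder: −x³ + 4x² + 40x + 29.
Step 2: lead(−x³ + 4x² + 40x + 29) ÷ lead(D) = −x³ ÷ −x = x². Subtract (x²)·D = −x³ − 4x². Remainder: 8x² + 40x + 29.
Step 3: lead(8x² + 40x + 29) ÷ lead(D) = 8x² ÷ −x = −8x. Subtract (−8x)·D = 8x² + 32x. Remainder: 8x + 29.
Step 4: lead(8x + 29) ÷ lead(D) = 8x ÷ −x = −8. Subtract (−8)·D = 8x + 32. Remainder: −3.

Q(x) = 8x³ + x² − 8x − 8; R(x) = −3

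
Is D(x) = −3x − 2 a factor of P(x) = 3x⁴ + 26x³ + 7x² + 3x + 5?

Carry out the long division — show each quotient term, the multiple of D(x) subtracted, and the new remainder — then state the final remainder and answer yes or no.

R(x) = −1, so D(x) is not a factor of P(x). no

Step 1: lead(3x⁴ + 26x³ + 7x² + 3x + 5) ÷ lead(D) = 3x⁴ ÷ −3x = −x³. Subtract (−x³)·D = 3x⁴ + 2x³. Remainder: 24x³ + 7x² + 3x + 5.
Step 2: lead(24x³ + 7x² + 3x + 5) ÷ lead(D) = 24x³ ÷ −3x = −8x². Subtract (−8x²)·D = 24x³ + 16x². Remainder: −9x² + 3x + 5.
Step 3: lead(−9x² + 3x + 5) ÷ lead(D) = −9x² ÷ −3x = 3x. Subtract (3x)·D = −9x² − 6x. Remainder: 9x + 5.
Step 4: lead(9x + 5) ÷ lead(D) = 9x ÷ −3x = −3. Subtract (−3)·D = 9x + 6. Remainder: −1.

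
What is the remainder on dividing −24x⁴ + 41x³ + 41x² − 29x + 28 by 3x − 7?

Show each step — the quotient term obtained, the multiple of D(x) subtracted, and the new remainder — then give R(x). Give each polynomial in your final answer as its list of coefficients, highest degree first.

R = [-7]

Step 1: lead(−24x⁴ + 41x³ + 41x² − 29x + 28) ÷ lead(D) = −24x⁴ ÷ 3x = −8x³. Subtract (−8x³)·D = −24x⁴ + 56x³. Remainder: −15x³ + 41x² − 29x + 28.
Step 2: lead(−15x³ + 41x² − 29x + 28) ÷ lead(D) = −15x³ ÷ 3x = −5x². Subtract (−5x²)·D = −15x³ + 35x². Remainder: 6x² − 29x + 28.
Step 3: lead(6x² − 29x + 28) ÷ lead(D) = 6x² ÷ 3x = 2x. Subtract (2x)·D = 6x² − 14x. Remainder: −15x + 28.
Step 4: lead(−15x + 28) ÷ lead(D) = −15x ÷ 3x = −5. Subtract (−5)·D = −15x + 35. Remainder: −7.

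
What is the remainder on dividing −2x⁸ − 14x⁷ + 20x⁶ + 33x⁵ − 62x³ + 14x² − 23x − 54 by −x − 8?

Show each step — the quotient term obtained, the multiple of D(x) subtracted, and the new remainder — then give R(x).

R(x) = 2

Step 1: lead(−2x⁸ − 14x⁷ + 20x⁶ + 33x⁵ − 62x³ + 14x² − 23x − 54) ÷ lead(D) = −2x⁸ ÷ −x = 2x⁷. Subtract (2x⁷)·D = −2x⁸ − 16x⁷. Remainder: 2x⁷ + 20x⁶ + 33x⁵ − 62x³ + 14x² − 23x − 54.
Step 2: lead(2x⁷ + 20x⁶ + 33x⁵ − 62x³ + 14x² − 23x − 54) ÷ lead(D) = 2x⁷ ÷ −x = −2x⁶. Subtract (−2x⁶)·D = 2x⁷ + 16x⁶. Remainder: 4x⁶ + 33x⁵ − 62x³ + 14x² − 23x − 54.
Step 3: lead(4x⁶ + 33x⁵ − 62x³ + 14x² − 23x − 54) ÷ lead(D) = 4x⁶ ÷ −x = −4x⁵. Subtract (−4x⁵)·D = 4x⁶ + 32x⁵. Remainder: x⁵ − 62x³ + 14x² − 23x − 54.
Step 4: lead(x⁵ − 62x³ + 14x² − 23x − 54) ÷ lead(D) = x⁵ ÷ −x = −x⁴. Subtract (−x⁴)·D = x⁵ + 8x⁴. Remainder: −8x⁴ − 62x³ + 14x² − 23x − 54.
Step 5: lead(−8x⁴ − 62x³ + 14x² − 23x − 54) ÷ lead(D) = −8x⁴ ÷ −x = 8x³. Subtract (8x³)·D = −8x⁴ − 64x³. Remainder: 2x³ + 14x² − 23x − 54.
Step 6: lead(2x³ + 14x² − 23x − 54) ÷ lead(D) = 2x³ ÷ −x = −2x². Subtract (−2x²)·D = 2x³ + 16x². Remainder: −2x² − 23x − 54.
Step 7: lead(−2x² − 23x − 54) ÷ lead(D) = −2x² ÷ −x = 2x. Subtract (2x)·D = −2x² − 16x. Remainder: −7x − 54.
Step 8: lead(−7x − 54) ÷ lead(D) = −7x ÷ −x = 7. Subtract (7)·D = −7x − 56. Remainder: 2.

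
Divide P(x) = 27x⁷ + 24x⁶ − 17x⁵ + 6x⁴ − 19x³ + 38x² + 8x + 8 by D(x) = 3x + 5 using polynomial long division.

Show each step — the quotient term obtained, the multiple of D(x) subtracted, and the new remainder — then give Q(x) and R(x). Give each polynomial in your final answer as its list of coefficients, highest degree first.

Q = [9, -7, 6, -8, 7, 1, 1]; R = [3]

Step 1: lead(27x⁷ + 24x⁶ − 17x⁵ + 6x⁴ − 19x³ + 38x² + 8x + 8) ÷ lead(D) = 27x⁷ ÷ 3x = 9x⁶. Subtract (9x⁶)·D = 27x⁷ + 45x⁶. Remainder: −21x⁶ − 17x⁵ + 6x⁴ − 19x³ + 38x² + 8x + 8.
Step 2: lead(−21x⁶ − 17x⁵ + 6x⁴ − 19x³ + 38x² + 8x + 8) ÷ lead(D) = −21x⁶ ÷ 3x = −7x⁵. Subtract (−7x⁵)·D = −21x⁶ − 35x⁵. Remainder: 18x⁵ + 6x⁴ − 19x³ + 38x² + 8x + 8.
Step 3: lead(18x⁵ + 6x⁴ − 19x³ + 38x² + 8x + 8) ÷ lead(D) = 18x⁵ ÷ 3x = 6x⁴. Subtract (6x⁴)·D = 18x⁵ + 30x⁴. Remainder: −24x⁴ − 19x³ + 38x² + 8x + 8.
Step 4: lead(−24x⁴ − 19x³ + 38x² + 8x + 8) ÷ lead(D) = −24x⁴ ÷ 3x = −8x³. Subtract (−8x³)·D = −24x⁴ − 40x³. Remainder: 21x³ + 38x² + 8x + 8.
Step 5: lead(21x³ + 38x² + 8x + 8) ÷ lead(D) = 21x³ ÷ 3x = 7x². Subtract (7x²)·D = 21x³ + 35x². Remainder: 3x² + 8x + 8.
Step 6: lead(3x² + 8x + 8) ÷ lead(D) = 3x² ÷ 3x = x. Subtract (x)·D = 3x² + 5x. Remainder: 3x + 8.
Step 7: lead(3x + 8) ÷ lead(D) = 3x ÷ 3x = 1. Subtract (1)·D = 3x + 5. Remainder: 3.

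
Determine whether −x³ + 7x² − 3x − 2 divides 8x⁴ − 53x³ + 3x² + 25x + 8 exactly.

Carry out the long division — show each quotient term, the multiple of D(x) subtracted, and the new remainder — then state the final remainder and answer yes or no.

R(x) = 2, so D(x) is not a factor of P(x). no

Step 1: lead(8x⁴ − 53x³ + 3x² + 25x + 8) ÷ lead(D) = 8x⁴ ÷ −x³ = −8x. Subtract (−8x)·D = 8x⁴ − 56x³ + 24x² + 16x. Remainder: 3x³ − 21x² + 9x + 8.
Step 2: lead(3x³ − 21x² + 9x + 8) ÷ lead(D) = 3x³ ÷ −x³ = −3. Subtract (−3)·D = 3x³ − 21x² + 9x + 6. Remainder: 2.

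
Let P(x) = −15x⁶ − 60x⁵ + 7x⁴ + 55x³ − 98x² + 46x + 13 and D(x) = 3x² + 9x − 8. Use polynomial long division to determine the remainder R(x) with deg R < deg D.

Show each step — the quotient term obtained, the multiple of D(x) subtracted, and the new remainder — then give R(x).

Step 1: lead(−15x⁶ − 60x⁵ + 7x⁴ + 55x³ − 98x² + 46x + 13) ÷ lead(D) = −15x⁶ ÷ 3x² = −5x⁴. Subtract (−5x⁴)·D = −15x⁶ − 45x⁵ + 40x⁴. Remainder: −15x⁵ − 33x⁴ + 55x³ − 98x² + 46x + 13.
Step 2: lead(−15x⁵ − 33x⁴ + 55x³ − 98x² + 46x + 13) ÷ lead(D) = −15x⁵ ÷ 3x² = −5x³. Subtract (−5x³)·D = −15x⁵ − 45x⁴ + 40x³. Remainder: 12x⁴ + 15x³ − 98x² + 46x + 13.
Step 3: lead(12x⁴ + 15x³ − 98x² + 46x + 13) ÷ lead(D) = 12x⁴ ÷ 3x² = 4x². Subtract (4x²)·D = 12x⁴ + 36x³ − 32x². Remainder: −21x³ − 66x² + 46x + 13.
Step 4: lead(−21x³ − 66x² + 46x + 13) ÷ lead(D) = −21x³ ÷ 3x² = −7x. Subtract (−7x)·D = −21x³ − 63x² + 56x. Remainder: −3x² − 10x + 13.
Step 5: lead(−3x² − 10x + 13) ÷ lead(D) = −3x² ÷ 3x² = −1. Subtract (−1)·D = −3x² − 9x + 8. Remainder: −x + 5.

R(x) = −x + 5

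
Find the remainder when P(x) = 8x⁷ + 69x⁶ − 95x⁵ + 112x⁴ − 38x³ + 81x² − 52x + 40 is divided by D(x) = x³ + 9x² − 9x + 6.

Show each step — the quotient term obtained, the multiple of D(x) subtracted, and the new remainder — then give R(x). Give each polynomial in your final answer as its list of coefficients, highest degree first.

Step 1: lead(8x⁷ + 69x⁶ − 95x⁵ + 112x⁴ − 38x³ + 81x² − 52x + 40) ÷ lead(D) = 8x⁷ ÷ x³ = 8x⁴. Subtract (8x⁴)·D = 8x⁷ + 72x⁶ − 72x⁵ + 48x⁴. Remainder: −3x⁶ − 23x⁵ + 64x⁴ − 38x³ + 81x² − 52x + 40.
Step 2: lead(−3x⁶ − 23x⁵ + 64x⁴ − 38x³ + 81x² − 52x + 40) ÷ lead(D) = −3x⁶ ÷ x³ = −3x³. Subtract (−3x³)·D = −3x⁶ − 27x⁵ + 27x⁴ − 18x³. Remainder: 4x⁵ + 37x⁴ − 20x³ + 81x² − 52x + 40.
Step 3: lead(4x⁵ + 37x⁴ − 20x³ + 81x² − 52x + 40) ÷ lead(D) = 4x⁵ ÷ x³ = 4x². Subtract (4x²)·D = 4x⁵ + 36x⁴ − 36x³ + 24x². Remainder: x⁴ + 16x³ + 57x² − 52x + 40.
Step 4: lead(x⁴ + 16x³ + 57x² − 52x + 40) ÷ lead(D) = x⁴ ÷ x³ = x. Subtract (x)·D = x⁴ + 9x³ − 9x² + 6x. Remainder: 7x³ + 66x² − 58x + 40.
Step 5: lead(7x³ + 66x² − 58x + 40) ÷ lead(D) = 7x³ ÷ x³ = 7. Subtract (7)·D = 7x³ + 63x² − 63x + 42. Remainder: 3x² + 5x − 2.

R = [3, 5, -2]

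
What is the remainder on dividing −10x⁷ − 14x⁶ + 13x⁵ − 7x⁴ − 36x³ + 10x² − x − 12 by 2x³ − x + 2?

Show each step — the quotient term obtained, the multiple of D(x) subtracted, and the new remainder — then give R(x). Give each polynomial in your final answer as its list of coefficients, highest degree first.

Step 1: lead(−10x⁷ − 14x⁶ + 13x⁵ − 7x⁴ − 36x³ + 10x² − x − 12) ÷ lead(D) = −10x⁷ ÷ 2x³ = −5x⁴. Subtract (−5x⁴)·D = −10x⁷ + 5x⁵ − 10x⁴. Remainder: −14x⁶ + 8x⁵ + 3x⁴ − 36x³ + 10x² − x − 12.
Step 2: lead(−14x⁶ + 8x⁵ + 3x⁴ − 36x³ + 10x² − x − 12) ÷ lead(D) = −14x⁶ ÷ 2x³ = −7x³. Subtract (−7x³)·D = −14x⁶ + 7x⁴ − 14x³. Remainder: 8x⁵ − 4x⁴ − 22x³ + 10x² − x − 12.
Step 3: lead(8x⁵ − 4x⁴ − 22x³ + 10x² − x − 12) ÷ lead(D) = 8x⁵ ÷ 2x³ = 4x². Subtract (4x²)·D = 8x⁵ − 4x³ + 8x². Remainder: −4x⁴ − 18x³ + 2x² − x − 12.
Step 4: lead(−4x⁴ − 18x³ + 2x² − x − 12) ÷ lead(D) = −4x⁴ ÷ 2x³ = −2x. Subtract (−2x)·D = −4x⁴ + 2x² − 4x. Remainder: −18x³ + 3x − 12.
Step 5: lead(−18x³ + 3x − 12) ÷ lead(D) = −18x³ ÷ 2x³ = −9. Subtract (−9)·D = −18x³ + 9x − 18. Remainder: −6x + 6.

R = [-6, 6]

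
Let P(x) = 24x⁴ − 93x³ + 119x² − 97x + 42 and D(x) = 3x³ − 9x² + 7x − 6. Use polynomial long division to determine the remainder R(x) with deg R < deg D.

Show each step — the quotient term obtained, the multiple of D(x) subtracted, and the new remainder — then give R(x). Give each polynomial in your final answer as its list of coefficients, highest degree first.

Step 1: lead(24x⁴ − 93x³ + 119x² − 97x + 42) ÷ lead(D) = 24x⁴ ÷ 3x³ = 8x. Subtract (8x)·D = 24x⁴ − 72x³ + 56x² − 48x. Remainder: −21x³ + 63x² − 49x + 42.
Step 2: lead(−21x³ + 63x² − 49x + 42) ÷ lead(D) = −21x³ ÷ 3x³ = −7. Subtract (−7)·D = −21x³ + 63x² − 49x + 42. Remainder: 0.

R = [0]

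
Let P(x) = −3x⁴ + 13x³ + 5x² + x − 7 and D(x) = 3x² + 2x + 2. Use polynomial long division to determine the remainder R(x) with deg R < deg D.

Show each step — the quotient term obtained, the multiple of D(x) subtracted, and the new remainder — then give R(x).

R(x) = −7x − 5

Step 1: lead(−3x⁴ + 13x³ + 5x² + x − 7) ÷ lead(D) = −3x⁴ ÷ 3x² = −x². Subtract (−x²)·D = −3x⁴ − 2x³ − 2x². Remainder: 15x³ + 7x² + x − 7.
Step 2: lead(15x³ + 7x² + x − 7) ÷ lead(D) = 15x³ ÷ 3x² = 5x. Subtract (5x)·D = 15x³ + 10x² + 10x. Remainder: −3x² − 9x − 7.
Step 3: lead(−3x² − 9x − 7) ÷ lead(D) = −3x² ÷ 3x² = −1. Subtract (−1)·D = −3x² − 2x − 2. Remainder: −7x − 5.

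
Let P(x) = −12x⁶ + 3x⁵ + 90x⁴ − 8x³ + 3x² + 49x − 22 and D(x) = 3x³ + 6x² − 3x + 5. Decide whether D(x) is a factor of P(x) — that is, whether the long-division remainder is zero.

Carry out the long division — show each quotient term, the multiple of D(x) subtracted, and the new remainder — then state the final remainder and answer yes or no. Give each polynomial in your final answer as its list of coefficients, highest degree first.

Step 1: lead(−12x⁶ + 3x⁵ + 90x⁴ − 8x³ + 3x² + 49x − 22) ÷ lead(D) = −12x⁶ ÷ 3x³ = −4x³. Subtract (−4x³)·D = −12x⁶ − 24x⁵ + 12x⁴ − 20x³. Remainder: 27x⁵ + 78x⁴ + 12x³ + 3x² + 49x − 22.
Step 2: lead(27x⁵ + 78x⁴ + 12x³ + 3x² + 49x − 22) ÷ lead(D) = 27x⁵ ÷ 3x³ = 9x². Subtract (9x²)·D = 27x⁵ + 54x⁴ − 27x³ + 45x². Remainder: 24x⁴ + 39x³ − 42x² + 49x − 22.
Step 3: lead(24x⁴ + 39x³ − 42x² + 49x − 22) ÷ lead(D) = 24x⁴ ÷ 3x³ = 8x. Subtract (8x)·D = 24x⁴ + 48x³ − 24x² + 40x. Remainder: −9x³ − 18x² + 9x − 22.
Step 4: lead(−9x³ − 18x² + 9x − 22) ÷ lead(D) = −9x³ ÷ 3x³ = −3. Subtract (−3)·D = −9x³ − 18x² + 9x − 15. Remainder: −7.

R = [-7], so D(x) is not a factor of P(x). no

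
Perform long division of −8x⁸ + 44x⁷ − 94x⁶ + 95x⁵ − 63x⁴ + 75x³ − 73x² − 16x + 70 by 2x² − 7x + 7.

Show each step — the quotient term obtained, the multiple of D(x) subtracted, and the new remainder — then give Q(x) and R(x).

Step 1: lead(−8x⁸ + 44x⁷ − 94x⁶ + 95x⁵ − 63x⁴ + 75x³ − 73x² − 16x + 70) ÷ lead(D) = −8x⁸ ÷ 2x² = −4x⁶. Subtract (−4x⁶)·D = −8x⁸ + 28x⁷ − 28x⁶. Remainder: 16x⁷ − 66x⁶ + 95x⁵ − 63x⁴ + 75x³ − 73x² − 16x + 70.
Step 2: lead(16x⁷ − 66x⁶ + 95x⁵ − 63x⁴ + 75x³ − 73x² − 16x + 70) ÷ lead(D) = 16x⁷ ÷ 2x² = 8x⁵. Subtract (8x⁵)·D = 16x⁷ − 56x⁶ + 56x⁵. Remainder: −10x⁶ + 39x⁵ − 63x⁴ + 75x³ − 73x² − 16x + 70.
Step 3: lead(−10x⁶ + 39x⁵ − 63x⁴ + 75x³ − 73x² − 16x + 70) ÷ lead(D) = −10x⁶ ÷ 2x² = −5x⁴. Subtract (−5x⁴)·D = −10x⁶ + 35x⁵ − 35x⁴. Remainder: 4x⁵ − 28x⁴ + 75x³ − 73x² − 16x + 70.
Step 4: lead(4x⁵ − 28x⁴ + 75x³ − 73x² − 16x + 70) ÷ lead(D) = 4x⁵ ÷ 2x² = 2x³. Subtract (2x³)·D = 4x⁵ − 14x⁴ + 14x³. Remainder: −14x⁴ + 61x³ − 73x² − 16x + 70.
Step 5: lead(−14x⁴ + 61x³ − 73x² − 16x + 70) ÷ lead(D) = −14x⁴ ÷ 2x² = −7x². Subtract (−7x²)·D = −14x⁴ + 49x³ − 49x². Remainder: 12x³ − 24x² − 16x + 70.
Step 6: lead(12x³ − 24x² − 16x + 70) ÷ lead(D) = 12x³ ÷ 2x² = 6x. Subtract (6x)·D = 12x³ − 42x² + 42x. Remainder: 18x² − 58x + 70.
Step 7: lead(18x² − 58x + 70) ÷ lead(D) = 18x² ÷ 2x² = 9. Subtract (9)·D = 18x² − 63x + 63. Remainder: 5x + 7.

Q(x) = −4x⁶ + 8x⁵ − 5x⁴ + 2x³ − 7x² + 6x + 9; R(x) = 5x + 7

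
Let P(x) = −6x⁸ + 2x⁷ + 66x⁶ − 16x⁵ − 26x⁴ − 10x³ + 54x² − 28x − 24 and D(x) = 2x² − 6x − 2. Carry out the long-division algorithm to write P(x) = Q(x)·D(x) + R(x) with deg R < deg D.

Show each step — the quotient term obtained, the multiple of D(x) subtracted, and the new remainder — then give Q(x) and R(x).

Q(x) = −3x⁶ − 8x⁵ + 6x⁴ + 2x³ − x² − 6x + 8; R(x) = 8x − 8

Step 1: lead(−6x⁸ + 2x⁷ + 66x⁶ − 16x⁵ − 26x⁴ − 10x³ + 54x² − 28x − 24) ÷ lead(D) = −6x⁸ ÷ 2x² = −3x⁶. Subtract (−3x⁶)·D = −6x⁸ + 18x⁷ + 6x⁶. Remainder: −16x⁷ + 60x⁶ − 16x⁵ − 26x⁴ − 10x³ + 54x² − 28x − 24.
Step 2: lead(−16x⁷ + 60x⁶ − 16x⁵ − 26x⁴ − 10x³ + 54x² − 28x − 24) ÷ lead(D) = −16x⁷ ÷ 2x² = −8x⁵. Subtract (−8x⁵)·D = −16x⁷ + 48x⁶ + 16x⁵. Remainder: 12x⁶ − 32x⁵ − 26x⁴ − 10x³ + 54x² − 28x − 24.
Step 3: lead(12x⁶ − 32x⁵ − 26x⁴ − 10x³ + 54x² − 28x − 24) ÷ lead(D) = 12x⁶ ÷ 2x² = 6x⁴. Subtract (6x⁴)·D = 12x⁶ − 36x⁵ − 12x⁴. Remainder: 4x⁵ − 14x⁴ − 10x³ + 54x² − 28x − 24.
Step 4: lead(4x⁵ − 14x⁴ − 10x³ + 54x² − 28x − 24) ÷ lead(D) = 4x⁵ ÷ 2x² = 2x³. Subtract (2x³)·D = 4x⁵ − 12x⁴ − 4x³. Remainder: −2x⁴ − 6x³ + 54x² − 28x − 24.
Step 5: lead(−2x⁴ − 6x³ + 54x² − 28x − 24) ÷ lead(D) = −2x⁴ ÷ 2x² = −x². Subtract (−x²)·D = −2x⁴ + 6x³ + 2x². Remainder: −12x³ + 52x² − 28x − 24.
Step 6: lead(−12x³ + 52x² − 28x − 24) ÷ lead(D) = −12x³ ÷ 2x² = −6x. Subtract (−6x)·D = −12x³ + 36x² + 12x. Remainder: 16x² − 40x − 24.
Step 7: lead(16x² − 40x − 24) ÷ lead(D) = 16x² ÷ 2x² = 8. Subtract (8)·D = 16x² − 48x − 16. Remainder: 8x − 8.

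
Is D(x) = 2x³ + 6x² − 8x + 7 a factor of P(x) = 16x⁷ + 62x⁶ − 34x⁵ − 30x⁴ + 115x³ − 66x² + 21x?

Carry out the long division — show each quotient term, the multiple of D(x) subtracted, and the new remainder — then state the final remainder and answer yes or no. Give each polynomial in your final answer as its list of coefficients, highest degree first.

Step 1: lead(16x⁷ + 62x⁶ − 34x⁵ − 30x⁴ + 115x³ − 66x² + 21x) ÷ lead(D) = 16x⁷ ÷ 2x³ = 8x⁴. Subtract (8x⁴)·D = 16x⁷ + 48x⁶ − 64x⁵ + 56x⁴. Remainder: 14x⁶ + 30x⁵ − 86x⁴ + 115x³ − 66x² + 21x.
Step 2: lead(14x⁶ + 30x⁵ − 86x⁴ + 115x³ − 66x² + 21x) ÷ lead(D) = 14x⁶ ÷ 2x³ = 7x³. Subtract (7x³)·D = 14x⁶ + 42x⁵ − 56x⁴ + 49x³. Remainder: −12x⁵ − 30x⁴ + 66x³ − 66x² + 21x.
Step 3: lead(−12x⁵ − 30x⁴ + 66x³ − 66x² + 21x) ÷ lead(D) = −12x⁵ ÷ 2x³ = −6x². Subtract (−6x²)·D = −12x⁵ − 36x⁴ + 48x³ − 42x². Remainder: 6x⁴ + 18x³ − 24x² + 21x.
Step 4: lead(6x⁴ + 18x³ − 24x² + 21x) ÷ lead(D) = 6x⁴ ÷ 2x³ = 3x. Subtract (3x)·D = 6x⁴ + 18x³ − 24x² + 21x. Remainder: 0.

R = [0], so D(x) is a factor of P(x). yes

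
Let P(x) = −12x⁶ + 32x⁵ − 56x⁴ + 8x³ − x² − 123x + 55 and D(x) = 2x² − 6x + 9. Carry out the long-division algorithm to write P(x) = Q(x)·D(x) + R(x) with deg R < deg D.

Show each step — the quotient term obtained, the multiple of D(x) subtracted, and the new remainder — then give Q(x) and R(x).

Step 1: lead(−12x⁶ + 32x⁵ − 56x⁴ + 8x³ − x² − 123x + 55) ÷ lead(D) = −12x⁶ ÷ 2x² = −6x⁴. Subtract (−6x⁴)·D = −12x⁶ + 36x⁵ − 54x⁴. Remainder: −4x⁵ − 2x⁴ + 8x³ − x² − 123x + 55.
Step 2: lead(−4x⁵ − 2x⁴ + 8x³ − x² − 123x + 55) ÷ lead(D) = −4x⁵ ÷ 2x² = −2x³. Subtract (−2x³)·D = −4x⁵ + 12x⁴ − 18x³. Remainder: −14x⁴ + 26x³ − x² − 123x + 55.
Step 3: lead(−14x⁴ + 26x³ − x² − 123x + 55) ÷ lead(D) = −14x⁴ ÷ 2x² = −7x². Subtract (−7x²)·D = −14x⁴ + 42x³ − 63x². Remainder: −16x³ + 62x² − 123x + 55.
Step 4: lead(−16x³ + 62x² − 123x + 55) ÷ lead(D) = −16x³ ÷ 2x² = −8x. Subtract (−8x)·D = −16x³ + 48x² − 72x. Remainder: 14x² − 51x + 55.
Step 5: lead(14x² − 51x + 55) ÷ lead(D) = 14x² ÷ 2x² = 7. Subtract (7)·D = 14x² − 42x + 63. Remainder: −9x − 8.

Q(x) = −6x⁴ − 2x³ − 7x² − 8x + 7; R(x) = −9x − 8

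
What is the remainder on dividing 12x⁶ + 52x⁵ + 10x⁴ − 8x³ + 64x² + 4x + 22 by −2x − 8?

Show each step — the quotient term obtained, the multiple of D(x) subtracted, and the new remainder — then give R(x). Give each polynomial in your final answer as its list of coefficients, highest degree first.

Step 1: lead(12x⁶ + 52x⁵ + 10x⁴ − 8x³ + 64x² + 4x + 22) ÷ lead(D) = 12x⁶ ÷ −2x = −6x⁵. Subtract (−6x⁵)·D = 12x⁶ + 48x⁵. Remainder: 4x⁵ + 10x⁴ − 8x³ + 64x² + 4x + 22.
Step 2: lead(4x⁵ + 10x⁴ − 8x³ + 64x² + 4x + 22) ÷ lead(D) = 4x⁵ ÷ −2x = −2x⁴. Subtract (−2x⁴)·D = 4x⁵ + 16x⁴. Remainder: −6x⁴ − 8x³ + 64x² + 4x + 22.
Step 3: lead(−6x⁴ − 8x³ + 64x² + 4x + 22) ÷ lead(D) = −6x⁴ ÷ −2x = 3x³. Subtract (3x³)·D = −6x⁴ − 24x³. Remainder: 16x³ + 64x² + 4x + 22.
Step 4: lead(16x³ + 64x² + 4x + 22) ÷ lead(D) = 16x³ ÷ −2x = −8x². Subtract (−8x²)·D = 16x³ + 64x². Remainder: 4x + 22.
Step 5: lead(4x + 22) ÷ lead(D) = 4x ÷ −2x = −2. Subtract (−2)·D = 4x + 16. Remainder: 6.

R = [6]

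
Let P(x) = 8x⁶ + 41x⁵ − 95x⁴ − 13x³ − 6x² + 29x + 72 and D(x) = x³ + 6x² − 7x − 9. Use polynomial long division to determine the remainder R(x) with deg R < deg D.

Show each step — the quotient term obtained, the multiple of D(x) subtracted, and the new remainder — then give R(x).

Step 1: lead(8x⁶ + 41x⁵ − 95x⁴ − 13x³ − 6x² + 29x + 72) ÷ lead(D) = 8x⁶ ÷ x³ = 8x³. Subtract (8x³)·D = 8x⁶ + 48x⁵ − 56x⁴ − 72x³. Remainder: −7x⁵ − 39x⁴ + 59x³ − 6x² + 29x + 72.
Step 2: lead(−7x⁵ − 39x⁴ + 59x³ − 6x² + 29x + 72) ÷ lead(D) = −7x⁵ ÷ x³ = −7x². Subtract (−7x²)·D = −7x⁵ − 42x⁴ + 49x³ + 63x². Remainder: 3x⁴ + 10x³ − 69x² + 29x + 72.
Step 3: lead(3x⁴ + 10x³ − 69x² + 29x + 72) ÷ lead(D) = 3x⁴ ÷ x³ = 3x. Subtract (3x)·D = 3x⁴ + 18x³ − 21x² − 27x. Remainder: −8x³ − 48x² + 56x + 72.
Step 4: lead(−8x³ − 48x² + 56x + 72) ÷ lead(D) = −8x³ ÷ x³ = −8. Subtract (−8)·D = −8x³ − 48x² + 56x + 72. Remainder: 0.

R(x) = 0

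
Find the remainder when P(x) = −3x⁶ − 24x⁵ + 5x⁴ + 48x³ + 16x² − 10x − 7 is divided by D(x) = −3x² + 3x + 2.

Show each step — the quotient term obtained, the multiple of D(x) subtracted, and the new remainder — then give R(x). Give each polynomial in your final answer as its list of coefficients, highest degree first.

Step 1: lead(−3x⁶ − 24x⁵ + 5x⁴ + 48x³ + 16x² − 10x − 7) ÷ lead(D) = −3x⁶ ÷ −3x² = x⁴. Subtract (x⁴)·D = −3x⁶ + 3x⁵ + 2x⁴. Remainder: −27x⁵ + 3x⁴ + 48x³ + 16x² − 10x − 7.
Step 2: lead(−27x⁵ + 3x⁴ + 48x³ + 16x² − 10x − 7) ÷ lead(D) = −27x⁵ ÷ −3x² = 9x³. Subtract (9x³)·D = −27x⁵ + 27x⁴ + 18x³. Remainder: −24x⁴ + 30x³ + 16x² − 10x − 7.
Step 3: lead(−24x⁴ + 30x³ + 16x² − 10x − 7) ÷ lead(D) = −24x⁴ ÷ −3x² = 8x². Subtract (8x²)·D = −24x⁴ + 24x³ + 16x². Remainder: 6x³ − 10x − 7.
Step 4: lead(6x³ − 10x − 7) ÷ lead(D) = 6x³ ÷ −3x² = −2x. Subtract (−2x)·D = 6x³ − 6x² − 4x. Remainder: 6x² − 6x − 7.
Step 5: lead(6x² − 6x − 7) ÷ lead(D) = 6x² ÷ −3x² = −2. Subtract (−2)·D = 6x² − 6x − 4. Remainder: −3.

R = [-3]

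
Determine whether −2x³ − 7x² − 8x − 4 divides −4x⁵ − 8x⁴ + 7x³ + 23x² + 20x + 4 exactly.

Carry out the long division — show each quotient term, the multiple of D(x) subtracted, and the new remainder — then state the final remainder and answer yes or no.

Step 1: lead(−4x⁵ − 8x⁴ + 7x³ + 23x² + 20x + 4) ÷ lead(D) = −4x⁵ ÷ −2x³ = 2x². Subtract (2x²)·D = −4x⁵ − 14x⁴ − 16x³ − 8x². Remainder: 6x⁴ + 23x³ + 31x² + 20x + 4.
Step 2: lead(6x⁴ + 23x³ + 31x² + 20x + 4) ÷ lead(D) = 6x⁴ ÷ −2x³ = −3x. Subtract (−3x)·D = 6x⁴ + 21x³ + 24x² + 12x. Remainder: 2x³ + 7x² + 8x + 4.
Step 3: lead(2x³ + 7x² + 8x + 4) ÷ lead(D) = 2x³ ÷ −2x³ = −1. Subtract (−1)·D = 2x³ + 7x² + 8x + 4. Remainder: 0.

R(x) = 0, so D(x) is a factor of P(x). yes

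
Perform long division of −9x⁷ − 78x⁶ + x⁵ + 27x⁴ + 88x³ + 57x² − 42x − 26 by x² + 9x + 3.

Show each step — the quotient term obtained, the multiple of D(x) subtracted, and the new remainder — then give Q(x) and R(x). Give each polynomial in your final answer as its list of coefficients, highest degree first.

Step 1: lead(−9x⁷ − 78x⁶ + x⁵ + 27x⁴ + 88x³ + 57x² − 42x − 26) ÷ lead(D) = −9x⁷ ÷ x² = −9x⁵. Subtract (−9x⁵)·D = −9x⁷ − 81x⁶ − 27x⁵. Remainder: 3x⁶ + 28x⁵ + 27x⁴ + 88x³ + 57x² − 42x − 26.
Step 2: lead(3x⁶ + 28x⁵ + 27x⁴ + 88x³ + 57x² − 42x − 26) ÷ lead(D) = 3x⁶ ÷ x² = 3x⁴. Subtract (3x⁴)·D = 3x⁶ + 27x⁵ + 9x⁴. Remainder: x⁵ + 18x⁴ + 88x³ + 57x² − 42x − 26.
Step 3: lead(x⁵ + 18x⁴ + 88x³ + 57x² − 42x − 26) ÷ lead(D) = x⁵ ÷ x² = x³. Subtract (x³)·D = x⁵ + 9x⁴ + 3x³. Remainder: 9x⁴ + 85x³ + 57x² − 42x − 26.
Step 4: lead(9x⁴ + 85x³ + 57x² − 42x − 26) ÷ lead(D) = 9x⁴ ÷ x² = 9x². Subtract (9x²)·D = 9x⁴ + 81x³ + 27x². Remainder: 4x³ + 30x² − 42x − 26.
Step 5: lead(4x³ + 30x² − 42x − 26) ÷ lead(D) = 4x³ ÷ x² = 4x. Subtract (4x)·D = 4x³ + 36x² + 12x. Remainder: −6x² − 54x − 26.
Step 6: lead(−6x² − 54x − 26) ÷ lead(D) = −6x² ÷ x² = −6. Subtract (−6)·D = −6x² − 54x − 18. Remainder: −8.

Q = [-9, 3, 1, 9, 4, -6]; R = [-8]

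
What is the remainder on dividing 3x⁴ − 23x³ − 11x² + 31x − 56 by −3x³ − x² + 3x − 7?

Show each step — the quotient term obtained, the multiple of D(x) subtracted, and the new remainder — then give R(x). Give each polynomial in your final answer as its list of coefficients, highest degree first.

Step 1: lead(3x⁴ − 23x³ − 11x² + 31x − 56) ÷ lead(D) = 3x⁴ ÷ −3x³ = −x. Subtract (−x)·D = 3x⁴ + x³ − 3x² + 7x. Remainder: −24x³ − 8x² + 24x − 56.
Step 2: lead(−24x³ − 8x² + 24x − 56) ÷ lead(D) = −24x³ ÷ −3x³ = 8. Subtract (8)·D = −24x³ − 8x² + 24x − 56. Remainder: 0.

R = [0]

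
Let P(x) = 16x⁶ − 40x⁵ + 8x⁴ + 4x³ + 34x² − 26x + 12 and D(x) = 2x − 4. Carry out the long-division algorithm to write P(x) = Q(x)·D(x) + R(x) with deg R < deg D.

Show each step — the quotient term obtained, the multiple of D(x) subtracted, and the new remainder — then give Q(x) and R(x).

Step 1: lead(16x⁶ − 40x⁵ + 8x⁴ + 4x³ + 34x² − 26x + 12) ÷ lead(D) = 16x⁶ ÷ 2x = 8x⁵. Subtract (8x⁵)·D = 16x⁶ − 32x⁵. Remainder: −8x⁵ + 8x⁴ + 4x³ + 34x² − 26x + 12.
Step 2: lead(−8x⁵ + 8x⁴ + 4x³ + 34x² − 26x + 12) ÷ lead(D) = −8x⁵ ÷ 2x = −4x⁴. Subtract (−4x⁴)·D = −8x⁵ + 16x⁴. Remainder: −8x⁴ + 4x³ + 34x² − 26x + 12.
Step 3: lead(−8x⁴ + 4x³ + 34x² − 26x + 12) ÷ lead(D) = −8x⁴ ÷ 2x = −4x³. Subtract (−4x³)·D = −8x⁴ + 16x³. Remainder: −12x³ + 34x² − 26x + 12.
Step 4: lead(−12x³ + 34x² − 26x + 12) ÷ lead(D) = −12x³ ÷ 2x = −6x². Subtract (−6x²)·D = −12x³ + 24x². Remainder: 10x² − 26x + 12.
Step 5: lead(10x² − 26x + 12) ÷ lead(D) = 10x² ÷ 2x = 5x. Subtract (5x)·D = 10x² − 20x. Remainder: −6x + 12.
Step 6: lead(−6x + 12) ÷ lead(D) = −6x ÷ 2x = −3. Subtract (−3)·D = −6x + 12. Remainder: 0.

Q(x) = 8x⁵ − 4x⁴ − 4x³ − 6x² + 5x − 3; R(x) = 0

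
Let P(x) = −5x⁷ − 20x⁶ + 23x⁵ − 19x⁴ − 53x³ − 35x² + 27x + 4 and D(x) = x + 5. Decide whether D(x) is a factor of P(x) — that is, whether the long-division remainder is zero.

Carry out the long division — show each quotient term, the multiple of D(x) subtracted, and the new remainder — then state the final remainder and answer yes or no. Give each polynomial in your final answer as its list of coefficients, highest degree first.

R = [-6], so D(x) is not a factor of P(x). no

Step 1: lead(−5x⁷ − 20x⁶ + 23x⁵ − 19x⁴ − 53x³ − 35x² + 27x + 4) ÷ lead(D) = −5x⁷ ÷ x = −5x⁶. Subtract (−5x⁶)·D = −5x⁷ − 25x⁶. Remainder: 5x⁶ + 23x⁵ − 19x⁴ − 53x³ − 35x² + 27x + 4.
Step 2: lead(5x⁶ + 23x⁵ − 19x⁴ − 53x³ − 35x² + 27x + 4) ÷ lead(D) = 5x⁶ ÷ x = 5x⁵. Subtract (5x⁵)·D = 5x⁶ + 25x⁵. Remainder: −2x⁵ − 19x⁴ − 53x³ − 35x² + 27x + 4.
Step 3: lead(−2x⁵ − 19x⁴ − 53x³ − 35x² + 27x + 4) ÷ lead(D) = −2x⁵ ÷ x = −2x⁴. Subtract (−2x⁴)·D = −2x⁵ − 10x⁴. Remainder: −9x⁴ − 53x³ − 35x² + 27x + 4.
Step 4: lead(−9x⁴ − 53x³ − 35x² + 27x + 4) ÷ lead(D) = −9x⁴ ÷ x = −9x³. Subtract (−9x³)·D = −9x⁴ − 45x³. Remainder: −8x³ − 35x² + 27x + 4.
Step 5: lead(−8x³ − 35x² + 27x + 4) ÷ lead(D) = −8x³ ÷ x = −8x². Subtract (−8x²)·D = −8x³ − 40x². Remainder: 5x² + 27x + 4.
Step 6: lead(5x² + 27x + 4) ÷ lead(D) = 5x² ÷ x = 5x. Subtract (5x)·D = 5x² + 25x. Remainder: 2x + 4.
Step 7: lead(2x + 4) ÷ lead(D) = 2x ÷ x = 2. Subtract (2)·D = 2x + 10. Remainder: −6.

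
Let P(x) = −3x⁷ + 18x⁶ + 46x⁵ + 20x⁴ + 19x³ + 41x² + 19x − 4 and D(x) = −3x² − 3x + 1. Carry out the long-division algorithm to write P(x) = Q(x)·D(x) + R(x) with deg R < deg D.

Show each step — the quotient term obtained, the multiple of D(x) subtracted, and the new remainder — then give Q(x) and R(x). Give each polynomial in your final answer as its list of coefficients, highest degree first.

Step 1: lead(−3x⁷ + 18x⁶ + 46x⁵ + 20x⁴ + 19x³ + 41x² + 19x − 4) ÷ lead(D) = −3x⁷ ÷ −3x² = x⁵. Subtract (x⁵)·D = −3x⁷ − 3x⁶ + x⁵. Remainder: 21x⁶ + 45x⁵ + 20x⁴ + 19x³ + 41x² + 19x − 4.
Step 2: lead(21x⁶ + 45x⁵ + 20x⁴ + 19x³ + 41x² + 19x − 4) ÷ lead(D) = 21x⁶ ÷ −3x² = −7x⁴. Subtract (−7x⁴)·D = 21x⁶ + 21x⁵ − 7x⁴. Remainder: 24x⁵ + 27x⁴ + 19x³ + 41x² + 19x − 4.
Step 3: lead(24x⁵ + 27x⁴ + 19x³ + 41x² + 19x − 4) ÷ lead(D) = 24x⁵ ÷ −3x² = −8x³. Subtract (−8x³)·D = 24x⁵ + 24x⁴ − 8x³. Remainder: 3x⁴ + 27x³ + 41x² + 19x − 4.
Step 4: lead(3x⁴ + 27x³ + 41x² + 19x − 4) ÷ lead(D) = 3x⁴ ÷ −3x² = −x². Subtract (−x²)·D = 3x⁴ + 3x³ − x². Remainder: 24x³ + 42x² + 19x − 4.
Step 5: lead(24x³ + 42x² + 19x − 4) ÷ lead(D) = 24x³ ÷ −3x² = −8x. Subtract (−8x)·D = 24x³ + 24x² − 8x. Remainder: 18x² + 27x − 4.
Step 6: lead(18x² + 27x − 4) ÷ lead(D) = 18x² ÷ −3x² = −6. Subtract (−6)·D = 18x² + 18x − 6. Remainder: 9x + 2.

Q = [1, -7, -8, -1, -8, -6]; R = [9, 2]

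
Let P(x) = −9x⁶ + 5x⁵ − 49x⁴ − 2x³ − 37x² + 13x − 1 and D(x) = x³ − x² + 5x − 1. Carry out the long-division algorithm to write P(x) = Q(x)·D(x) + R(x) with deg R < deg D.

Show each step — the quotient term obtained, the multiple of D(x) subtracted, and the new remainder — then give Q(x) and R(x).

Q(x) = −9x³ − 4x² − 8x + 1; R(x) = 0

Step 1: lead(−9x⁶ + 5x⁵ − 49x⁴ − 2x³ − 37x² + 13x − 1) ÷ lead(D) = −9x⁶ ÷ x³ = −9x³. Subtract (−9x³)·D = −9x⁶ + 9x⁵ − 45x⁴ + 9x³. Remainder: −4x⁵ − 4x⁴ − 11x³ − 37x² + 13x − 1.
Step 2: lead(−4x⁵ − 4x⁴ − 11x³ − 37x² + 13x − 1) ÷ lead(D) = −4x⁵ ÷ x³ = −4x². Subtract (−4x²)·D = −4x⁵ + 4x⁴ − 20x³ + 4x². Remainder: −8x⁴ + 9x³ − 41x² + 13x − 1.
Step 3: lead(−8x⁴ + 9x³ − 41x² + 13x − 1) ÷ lead(D) = −8x⁴ ÷ x³ = −8x. Subtract (−8x)·D = −8x⁴ + 8x³ − 40x² + 8x. Remainder: x³ − x² + 5x − 1.
Step 4: lead(x³ − x² + 5x − 1) ÷ lead(D) = x³ ÷ x³ = 1. Subtract (1)·D = x³ − x² + 5x − 1. Remainder: 0.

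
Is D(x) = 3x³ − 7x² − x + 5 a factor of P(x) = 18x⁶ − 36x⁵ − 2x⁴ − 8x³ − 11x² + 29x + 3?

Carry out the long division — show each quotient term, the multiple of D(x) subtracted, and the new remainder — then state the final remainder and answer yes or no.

R(x) = −x² + x − 7, so D(x) is not a factor of P(x). no

Step 1: lead(18x⁶ − 36x⁵ − 2x⁴ − 8x³ − 11x² + 29x + 3) ÷ lead(D) = 18x⁶ ÷ 3x³ = 6x³. Subtract (6x³)·D = 18x⁶ − 42x⁵ − 6x⁴ + 30x³. Remainder: 6x⁵ + 4x⁴ − 38x³ − 11x² + 29x + 3.
Step 2: lead(6x⁵ + 4x⁴ − 38x³ − 11x² + 29x + 3) ÷ lead(D) = 6x⁵ ÷ 3x³ = 2x². Subtract (2x²)·D = 6x⁵ − 14x⁴ − 2x³ + 10x². Remainder: 18x⁴ − 36x³ − 21x² + 29x + 3.
Step 3: lead(18x⁴ − 36x³ − 21x² + 29x + 3) ÷ lead(D) = 18x⁴ ÷ 3x³ = 6x. Subtract (6x)·D = 18x⁴ − 42x³ − 6x² + 30x. Remainder: 6x³ − 15x² − x + 3.
Step 4: lead(6x³ − 15x² − x + 3) ÷ lead(D) = 6x³ ÷ 3x³ = 2. Subtract (2)·D = 6x³ − 14x² − 2x + 10. Remainder: −x² + x − 7.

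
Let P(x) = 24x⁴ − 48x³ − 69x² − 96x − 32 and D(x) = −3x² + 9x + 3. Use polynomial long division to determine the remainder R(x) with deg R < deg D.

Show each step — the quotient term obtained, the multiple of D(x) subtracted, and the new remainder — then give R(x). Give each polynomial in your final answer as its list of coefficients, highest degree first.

R = [9, -5]

Step 1: lead(24x⁴ − 48x³ − 69x² − 96x − 32) ÷ lead(D) = 24x⁴ ÷ −3x² = −8x². Subtract (−8x²)·D = 24x⁴ − 72x³ − 24x². Remainder: 24x³ − 45x² − 96x − 32.
Step 2: lead(24x³ − 45x² − 96x − 32) ÷ lead(D) = 24x³ ÷ −3x² = −8x. Subtract (−8x)·D = 24x³ − 72x² − 24x. Remainder: 27x² − 72x − 32.
Step 3: lead(27x² − 72x − 32) ÷ lead(D) = 27x² ÷ −3x² = −9. Subtract (−9)·D = 27x² − 81x − 27. Remainder: 9x − 5.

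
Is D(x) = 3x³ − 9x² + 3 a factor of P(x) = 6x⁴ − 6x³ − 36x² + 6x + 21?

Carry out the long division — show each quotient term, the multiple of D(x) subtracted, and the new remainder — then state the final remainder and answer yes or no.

Step 1: lead(6x⁴ − 6x³ − 36x² + 6x + 21) ÷ lead(D) = 6x⁴ ÷ 3x³ = 2x. Subtract (2x)·D = 6x⁴ − 18x³ + 6x. Remainder: 12x³ − 36x² + 21.
Step 2: lead(12x³ − 36x² + 21) ÷ lead(D) = 12x³ ÷ 3x³ = 4. Subtract (4)·D = 12x³ − 36x² + 12. Remainder: 9.

R(x) = 9, so D(x) is not a factor of P(x). no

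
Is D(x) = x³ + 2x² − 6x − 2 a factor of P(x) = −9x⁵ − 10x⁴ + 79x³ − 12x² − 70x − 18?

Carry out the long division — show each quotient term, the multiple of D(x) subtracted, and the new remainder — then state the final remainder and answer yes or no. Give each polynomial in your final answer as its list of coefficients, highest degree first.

Step 1: lead(−9x⁵ − 10x⁴ + 79x³ − 12x² − 70x − 18) ÷ lead(D) = −9x⁵ ÷ x³ = −9x². Subtract (−9x²)·D = −9x⁵ − 18x⁴ + 54x³ + 18x². Remainder: 8x⁴ + 25x³ − 30x² − 70x − 18.
Step 2: lead(8x⁴ + 25x³ − 30x² − 70x − 18) ÷ lead(D) = 8x⁴ ÷ x³ = 8x. Subtract (8x)·D = 8x⁴ + 16x³ − 48x² − 16x. Remainder: 9x³ + 18x² − 54x − 18.
Step 3: lead(9x³ + 18x² − 54x − 18) ÷ lead(D) = 9x³ ÷ x³ = 9. Subtract (9)·D = 9x³ + 18x² − 54x − 18. Remainder: 0.

R = [0], so D(x) is a factor of P(x). yes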